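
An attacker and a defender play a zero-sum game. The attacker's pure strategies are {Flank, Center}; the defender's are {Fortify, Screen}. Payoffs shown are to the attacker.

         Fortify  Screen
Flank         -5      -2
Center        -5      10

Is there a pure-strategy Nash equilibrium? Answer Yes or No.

Row minima: Flank → -5, Center → -5; maximin = -5.
Column maxima: Fortify → -5, Screen → 10; minimax = -5.
maximin = minimax = -5, so a saddle point exists.

Yes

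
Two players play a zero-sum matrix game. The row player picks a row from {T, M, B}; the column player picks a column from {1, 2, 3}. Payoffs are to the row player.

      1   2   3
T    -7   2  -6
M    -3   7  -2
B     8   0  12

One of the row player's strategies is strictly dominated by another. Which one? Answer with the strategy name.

M gives a strictly higher payoff than T against every column: -3 > -7, 7 > 2, -2 > -6.
So T is strictly dominated and the row player never plays it.

T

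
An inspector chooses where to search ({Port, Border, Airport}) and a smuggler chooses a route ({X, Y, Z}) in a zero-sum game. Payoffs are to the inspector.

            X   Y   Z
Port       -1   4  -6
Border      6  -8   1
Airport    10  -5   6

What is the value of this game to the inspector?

Row minima: Port → -6, Border → -8, Airport → -5; maximin = -5.
Column maxima: X → 10, Y → 4, Z → 6; minimax = 4.
-5 ≠ 4, so there is no saddle point; optimal play is mixed.
Border is strictly dominated by Airport, so the inspector never plays it.
X is strictly dominated by Z (it gives the inspector strictly more in every row), so the smuggler never plays it.
On the remaining 2×2 (Port, Airport vs Y, Z):
Let the inspector play Port with probability p. Expected payoff against Y: 4p + (-5)(1−p) = 9p − 5; against Z: (-6)p + 6(1−p) = −12p + 6.
Setting these equal: 9p − 5 = −12p + 6 ⇒ 21p = 11 ⇒ p = 11/21, and the value is (9)·(11/21) − 5 = -2/7.
For the smuggler: with q = P(Y), equating Port's and Airport's payoffs gives 10q − 6 = −11q + 6 ⇒ q = 4/7.

-2/7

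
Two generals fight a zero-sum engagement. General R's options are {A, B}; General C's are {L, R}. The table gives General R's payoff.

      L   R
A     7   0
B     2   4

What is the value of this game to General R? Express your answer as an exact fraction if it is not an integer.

28/9

Row minima: A → 0, B → 2; maximin = 2.
Column maxima: L → 7, R → 4; minimax = 4.
2 ≠ 4, so there is no saddle point; optimal play is mixed.
Let General R play A with probability p. Expected payoff against L: 7p + 2(1−p) = 5p + 2; against R: 0p + 4(1−p) = −4p + 4.
Setting these equal: 5p + 2 = −4p + 4 ⇒ 9p = 2 ⇒ p = 2/9, and the value is (5)·(2/9) + 2 = 28/9.
For General C: with q = P(L), equating A's and B's payoffs gives 7q = −2q + 4 ⇒ q = 4/9.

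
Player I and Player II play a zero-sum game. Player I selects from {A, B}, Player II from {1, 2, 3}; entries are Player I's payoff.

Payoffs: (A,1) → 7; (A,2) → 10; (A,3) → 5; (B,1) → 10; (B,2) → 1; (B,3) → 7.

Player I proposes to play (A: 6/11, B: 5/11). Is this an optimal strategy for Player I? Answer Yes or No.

Yes

Against 1 this mix gives (6/11)·7 + (5/11)·10 = 92/11.
Against 2 this mix gives (6/11)·10 + (5/11)·1 = 65/11.
Against 3 this mix gives (6/11)·5 + (5/11)·7 = 65/11.
All of Player II's active replies (2, 3) yield 65/11, and no column does worse for Player I. The mix makes Player II indifferent and guarantees 65/11, so it is optimal.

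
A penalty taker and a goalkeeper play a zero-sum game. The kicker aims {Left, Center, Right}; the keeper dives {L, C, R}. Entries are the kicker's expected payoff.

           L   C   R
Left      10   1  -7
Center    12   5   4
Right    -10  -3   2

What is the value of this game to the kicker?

4

Row minima: Left → -7, Center → 4, Right → -10; maximin = 4.
Column maxima: L → 12, C → 5, R → 4; minimax = 4.
Since maximin = minimax = 4, there is a saddle point and the value is 4.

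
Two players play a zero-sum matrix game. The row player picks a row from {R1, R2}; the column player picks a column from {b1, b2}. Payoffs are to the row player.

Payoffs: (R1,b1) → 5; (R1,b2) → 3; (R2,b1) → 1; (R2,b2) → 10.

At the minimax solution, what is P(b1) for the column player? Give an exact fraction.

Row minima: R1 → 3, R2 → 1; maximin = 3.
Column maxima: b1 → 5, b2 → 10; minimax = 5.
3 ≠ 5, so there is no saddle point; optimal play is mixed.
Let the row player play R1 with probability p. Expected payoff against b1: 5p + 1(1−p) = 4p + 1; against b2: 3p + 10(1−p) = −7p + 10.
Setting these equal: 4p + 1 = −7p + 10 ⇒ 11p = 9 ⇒ p = 9/11, and the value is (4)·(9/11) + 1 = 47/11.
For the column player: with q = P(b1), equating R1's and R2's payoffs gives 2q + 3 = −9q + 10 ⇒ q = 7/11.

7/11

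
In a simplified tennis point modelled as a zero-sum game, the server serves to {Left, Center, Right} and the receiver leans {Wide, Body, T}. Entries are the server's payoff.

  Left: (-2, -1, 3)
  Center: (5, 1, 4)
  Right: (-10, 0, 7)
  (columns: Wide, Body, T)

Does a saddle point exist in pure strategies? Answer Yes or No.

Row minima: Left → -2, Center → 1, Right → -10; maximin = 1.
Column maxima: Wide → 5, Body → 1, T → 7; minimax = 1.
maximin = minimax = 1, so a saddle point exists.

Yes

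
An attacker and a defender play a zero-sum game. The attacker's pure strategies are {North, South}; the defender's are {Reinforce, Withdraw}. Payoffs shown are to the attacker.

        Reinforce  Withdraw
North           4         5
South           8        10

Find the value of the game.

Row minima: North → 4, South → 8; maximin = 8.
Column maxima: Reinforce → 8, Withdraw → 10; minimax = 8.
Since maximin = minimax = 8, there is a saddle point and the value is 8.

8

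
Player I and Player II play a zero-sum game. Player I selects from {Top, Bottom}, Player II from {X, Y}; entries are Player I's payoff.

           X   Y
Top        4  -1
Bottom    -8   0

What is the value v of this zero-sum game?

Row minima: Top → -1, Bottom → -8; maximin = -1.
Column maxima: X → 4, Y → 0; minimax = 0.
-1 ≠ 0, so there is no saddle point; optimal play is mixed.
Let Player I play Top with probability p. Expected payoff against X: 4p + (-8)(1−p) = 12p − 8; against Y: (-1)p + 0(1−p) = −p.
Setting these equal: 12p − 8 = −p ⇒ 13p = 8 ⇒ p = 8/13, and the value is (12)·(8/13) − 8 = -8/13.
For Player II: with q = P(X), equating Top's and Bottom's payoffs gives 5q − 1 = −8q ⇒ q = 1/13.

-8/13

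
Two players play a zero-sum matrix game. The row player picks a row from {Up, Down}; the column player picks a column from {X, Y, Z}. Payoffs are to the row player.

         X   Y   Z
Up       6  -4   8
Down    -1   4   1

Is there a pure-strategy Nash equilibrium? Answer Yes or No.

Row minima: Up → -4, Down → -1; maximin = -1.
Column maxima: X → 6, Y → 4, Z → 8; minimax = 4.
-1 ≠ 4, so no pure-strategy equilibrium exists.

No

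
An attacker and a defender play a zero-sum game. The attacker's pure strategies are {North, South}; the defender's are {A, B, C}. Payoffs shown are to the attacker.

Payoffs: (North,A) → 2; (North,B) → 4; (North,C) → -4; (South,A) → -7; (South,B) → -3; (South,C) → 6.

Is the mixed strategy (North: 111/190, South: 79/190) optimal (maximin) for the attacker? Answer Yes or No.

Against A this mix gives (111/190)·2 + (79/190)·(-7) = -331/190.
Against B this mix gives (111/190)·4 + (79/190)·(-3) = 207/190.
Against C this mix gives (111/190)·(-4) + (79/190)·6 = 3/19.
The defender will play A, holding the attacker to -331/190. Shifting weight toward the row that does better against A would raise this floor (the equalizing mix achieves -16/19 against both A and C), so the proposed strategy is not optimal.

No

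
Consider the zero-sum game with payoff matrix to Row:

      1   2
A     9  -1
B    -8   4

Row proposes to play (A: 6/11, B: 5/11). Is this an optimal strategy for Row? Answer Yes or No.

Against 1 this mix gives (6/11)·9 + (5/11)·(-8) = 14/11.
Against 2 this mix gives (6/11)·(-1) + (5/11)·4 = 14/11.
All of Column's active replies (1, 2) yield 14/11, and no column does worse for Row. The mix makes Column indifferent and guarantees 14/11, so it is optimal.

Yes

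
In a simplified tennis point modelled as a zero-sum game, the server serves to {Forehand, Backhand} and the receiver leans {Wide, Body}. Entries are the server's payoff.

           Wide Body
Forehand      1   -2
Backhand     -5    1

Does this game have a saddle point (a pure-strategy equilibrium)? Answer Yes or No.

Row minima: Forehand → -2, Backhand → -5; maximin = -2.
Column maxima: Wide → 1, Body → 1; minimax = 1.
-2 ≠ 1, so no pure-strategy equilibrium exists.

No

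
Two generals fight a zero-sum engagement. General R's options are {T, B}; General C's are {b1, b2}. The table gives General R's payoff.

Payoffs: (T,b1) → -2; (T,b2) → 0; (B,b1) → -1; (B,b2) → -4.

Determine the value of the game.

-8/5

Row minima: T → -2, B → -4; maximin = -2.
Column maxima: b1 → -1, b2 → 0; minimax = -1.
-2 ≠ -1, so there is no saddle point; optimal play is mixed.
Let General R play T with probability p. Expected payoff against b1: (-2)p + (-1)(1−p) = −p − 1; against b2: 0p + (-4)(1−p) = 4p − 4.
Setting these equal: −p − 1 = 4p − 4 ⇒ −5p = -3 ⇒ p = 3/5, and the value is (-1)·(3/5) − 1 = -8/5.
For General C: with q = P(b1), equating T's and B's payoffs gives −2q = 3q − 4 ⇒ q = 4/5.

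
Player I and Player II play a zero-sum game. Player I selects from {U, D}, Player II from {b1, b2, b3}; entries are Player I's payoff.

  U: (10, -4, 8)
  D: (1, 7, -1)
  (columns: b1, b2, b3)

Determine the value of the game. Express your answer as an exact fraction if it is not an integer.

Row minima: U → -4, D → -1; maximin = -1.
Column maxima: b1 → 10, b2 → 7, b3 → 8; minimax = 7.
-1 ≠ 7, so there is no saddle point; optimal play is mixed.
b1 is strictly dominated by b3 (it gives Player I strictly more in every row), so Player II never plays it.
On the remaining 2×2 (U, D vs b2, b3):
Let Player I play U with probability p. Expected payoff against b2: (-4)p + 7(1−p) = −11p + 7; against b3: 8p + (-1)(1−p) = 9p − 1.
Setting these equal: −11p + 7 = 9p − 1 ⇒ −20p = -8 ⇒ p = 2/5, and the value is (-11)·(2/5) + 7 = 13/5.
For Player II: with q = P(b2), equating U's and D's payoffs gives −12q + 8 = 8q − 1 ⇒ q = 9/20.

13/5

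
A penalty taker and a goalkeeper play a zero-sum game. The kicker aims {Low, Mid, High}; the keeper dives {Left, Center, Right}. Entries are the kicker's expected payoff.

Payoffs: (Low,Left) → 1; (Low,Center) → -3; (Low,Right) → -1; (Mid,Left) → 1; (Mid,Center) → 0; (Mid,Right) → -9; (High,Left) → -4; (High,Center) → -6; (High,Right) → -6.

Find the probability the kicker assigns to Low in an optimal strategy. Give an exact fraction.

Row minima: Low → -3, Mid → -9, High → -6; maximin = -3.
Column maxima: Left → 1, Center → 0, Right → -1; minimax = -1.
-3 ≠ -1, so there is no saddle point; optimal play is mixed.
High is strictly dominated by Low, so the kicker never plays it.
Left is strictly dominated by Center (it gives the kicker strictly more in every row), so the keeper never plays it.
On the remaining 2×2 (Low, Mid vs Center, Right):
Let the kicker play Low with probability p. Expected payoff against Center: (-3)p + 0(1−p) = −3p; against Right: (-1)p + (-9)(1−p) = 8p − 9.
Setting these equal: −3p = 8p − 9 ⇒ −11p = -9 ⇒ p = 9/11, and the value is (-3)·(9/11) = -27/11.
For the keeper: with q = P(Center), equating Low's and Mid's payoffs gives −2q − 1 = 9q − 9 ⇒ q = 8/11.

9/11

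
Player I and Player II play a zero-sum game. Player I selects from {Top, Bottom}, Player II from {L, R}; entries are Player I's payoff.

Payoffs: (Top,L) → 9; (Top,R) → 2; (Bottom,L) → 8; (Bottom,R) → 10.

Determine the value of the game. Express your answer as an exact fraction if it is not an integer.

Row minima: Top → 2, Bottom → 8; maximin = 8.
Column maxima: L → 9, R → 10; minimax = 9.
8 ≠ 9, so there is no saddle point; optimal play is mixed.
Let Player I play Top with probability p. Expected payoff against L: 9p + 8(1−p) = p + 8; against R: 2p + 10(1−p) = −8p + 10.
Setting these equal: p + 8 = −8p + 10 ⇒ 9p = 2 ⇒ p = 2/9, and the value is (1)·(2/9) + 8 = 74/9.
For Player II: with q = P(L), equating Top's and Bottom's payoffs gives 7q + 2 = −2q + 10 ⇒ q = 8/9.

74/9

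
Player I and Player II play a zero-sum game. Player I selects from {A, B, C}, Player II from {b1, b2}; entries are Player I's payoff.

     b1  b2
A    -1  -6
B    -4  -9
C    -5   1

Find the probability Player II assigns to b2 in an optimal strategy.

4/11

Row minima: A → -6, B → -9, C → -5; maximin = -5.
Column maxima: b1 → -1, b2 → 1; minimax = -1.
-5 ≠ -1, so there is no saddle point; optimal play is mixed.
B is strictly dominated by A, so Player I never plays it.
On the remaining 2×2 (A, C vs b1, b2):
Let Player I play A with probability p. Expected payoff against b1: (-1)p + (-5)(1−p) = 4p − 5; against b2: (-6)p + 1(1−p) = −7p + 1.
Setting these equal: 4p − 5 = −7p + 1 ⇒ 11p = 6 ⇒ p = 6/11, and the value is (4)·(6/11) − 5 = -31/11.
For Player II: with q = P(b1), equating A's and C's payoffs gives 5q − 6 = −6q + 1 ⇒ q = 7/11.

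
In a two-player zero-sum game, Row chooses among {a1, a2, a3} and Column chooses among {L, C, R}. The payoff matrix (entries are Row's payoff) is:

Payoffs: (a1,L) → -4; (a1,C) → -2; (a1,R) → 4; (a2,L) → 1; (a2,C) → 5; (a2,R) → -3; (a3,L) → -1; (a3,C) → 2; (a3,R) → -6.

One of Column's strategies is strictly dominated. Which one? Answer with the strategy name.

C

L holds Row's payoff strictly below C in every row: -4 < -2, 1 < 5, -1 < 2.
So C is strictly dominated for Column.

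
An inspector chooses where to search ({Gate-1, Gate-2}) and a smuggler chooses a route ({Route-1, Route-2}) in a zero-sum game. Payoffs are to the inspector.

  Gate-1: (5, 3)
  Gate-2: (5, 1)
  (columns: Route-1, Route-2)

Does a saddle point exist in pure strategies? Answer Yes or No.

Yes

Row minima: Gate-1 → 3, Gate-2 → 1; maximin = 3.
Column maxima: Route-1 → 5, Route-2 → 3; minimax = 3.
maximin = minimax = 3, so a saddle point exists.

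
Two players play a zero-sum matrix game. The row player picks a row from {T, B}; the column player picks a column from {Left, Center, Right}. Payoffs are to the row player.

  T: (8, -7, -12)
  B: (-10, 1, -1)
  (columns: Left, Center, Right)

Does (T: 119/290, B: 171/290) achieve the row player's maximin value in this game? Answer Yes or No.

No

Against Left this mix gives (119/290)·8 + (171/290)·(-10) = -379/145.
Against Center this mix gives (119/290)·(-7) + (171/290)·1 = -331/145.
Against Right this mix gives (119/290)·(-12) + (171/290)·(-1) = -1599/290.
The column player will play Right, holding the row player to -1599/290. Shifting weight toward the row that does better against Right would raise this floor (the equalizing mix achieves -128/29 against both Right and Left), so the proposed strategy is not optimal.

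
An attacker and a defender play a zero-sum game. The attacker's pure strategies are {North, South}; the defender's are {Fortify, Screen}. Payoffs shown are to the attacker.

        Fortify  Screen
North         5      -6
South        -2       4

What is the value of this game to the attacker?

8/17

Row minima: North → -6, South → -2; maximin = -2.
Column maxima: Fortify → 5, Screen → 4; minimax = 4.
-2 ≠ 4, so there is no saddle point; optimal play is mixed.
Let the attacker play North with probability p. Expected payoff against Fortify: 5p + (-2)(1−p) = 7p − 2; against Screen: (-6)p + 4(1−p) = −10p + 4.
Setting these equal: 7p − 2 = −10p + 4 ⇒ 17p = 6 ⇒ p = 6/17, and the value is (7)·(6/17) − 2 = 8/17.
For the defender: with q = P(Fortify), equating North's and South's payoffs gives 11q − 6 = −6q + 4 ⇒ q = 10/17.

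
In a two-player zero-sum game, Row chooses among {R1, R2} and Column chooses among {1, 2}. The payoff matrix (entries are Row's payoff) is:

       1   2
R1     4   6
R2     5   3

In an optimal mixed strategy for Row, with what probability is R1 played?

1/2

Row minima: R1 → 4, R2 → 3; maximin = 4.
Column maxima: 1 → 5, 2 → 6; minimax = 5.
4 ≠ 5, so there is no saddle point; optimal play is mixed.
Let Row play R1 with probability p. Expected payoff against 1: 4p + 5(1−p) = −p + 5; against 2: 6p + 3(1−p) = 3p + 3.
Setting these equal: −p + 5 = 3p + 3 ⇒ −4p = -2 ⇒ p = 1/2, and the value is (-1)·(1/2) + 5 = 9/2.
For Column: with q = P(1), equating R1's and R2's payoffs gives −2q + 6 = 2q + 3 ⇒ q = 3/4.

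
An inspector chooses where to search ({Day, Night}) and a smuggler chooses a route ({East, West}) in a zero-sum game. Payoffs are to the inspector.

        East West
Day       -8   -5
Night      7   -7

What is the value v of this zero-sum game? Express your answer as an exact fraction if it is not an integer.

-91/17

Row minima: Day → -8, Night → -7; maximin = -7.
Column maxima: East → 7, West → -5; minimax = -5.
-7 ≠ -5, so there is no saddle point; optimal play is mixed.
Let the inspector play Day with probability p. Expected payoff against East: (-8)p + 7(1−p) = −15p + 7; against West: (-5)p + (-7)(1−p) = 2p − 7.
Setting these equal: −15p + 7 = 2p − 7 ⇒ −17p = -14 ⇒ p = 14/17, and the value is (-15)·(14/17) + 7 = -91/17.
For the smuggler: with q = P(East), equating Day's and Night's payoffs gives −3q − 5 = 14q − 7 ⇒ q = 2/17.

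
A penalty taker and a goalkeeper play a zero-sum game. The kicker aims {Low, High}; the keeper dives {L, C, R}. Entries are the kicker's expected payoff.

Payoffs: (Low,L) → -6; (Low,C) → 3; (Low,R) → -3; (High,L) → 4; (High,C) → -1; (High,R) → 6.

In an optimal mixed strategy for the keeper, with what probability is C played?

5/7

Row minima: Low → -6, High → -1; maximin = -1.
Column maxima: L → 4, C → 3, R → 6; minimax = 3.
-1 ≠ 3, so there is no saddle point; optimal play is mixed.
R is strictly dominated by L (it gives the kicker strictly more in every row), so the keeper never plays it.
On the remaining 2×2 (Low, High vs L, C):
Let the kicker play Low with probability p. Expected payoff against L: (-6)p + 4(1−p) = −10p + 4; against C: 3p + (-1)(1−p) = 4p − 1.
Setting these equal: −10p + 4 = 4p − 1 ⇒ −14p = -5 ⇒ p = 5/14, and the value is (-10)·(5/14) + 4 = 3/7.
For the keeper: with q = P(L), equating Low's and High's payoffs gives −9q + 3 = 5q − 1 ⇒ q = 2/7.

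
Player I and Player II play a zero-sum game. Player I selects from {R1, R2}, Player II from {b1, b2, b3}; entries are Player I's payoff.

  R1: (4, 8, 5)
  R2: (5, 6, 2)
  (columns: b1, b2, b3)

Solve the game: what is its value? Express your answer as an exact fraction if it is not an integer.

Row minima: R1 → 4, R2 → 2; maximin = 4.
Column maxima: b1 → 5, b2 → 8, b3 → 5; minimax = 5.
4 ≠ 5, so there is no saddle point; optimal play is mixed.
b2 is strictly dominated by b1 (it gives Player I strictly more in every row), so Player II never plays it.
On the remaining 2×2 (R1, R2 vs b1, b3):
Let Player I play R1 with probability p. Expected payoff against b1: 4p + 5(1−p) = −p + 5; against b3: 5p + 2(1−p) = 3p + 2.
Setting these equal: −p + 5 = 3p + 2 ⇒ −4p = -3 ⇒ p = 3/4, and the value is (-1)·(3/4) + 5 = 17/4.
For Player II: with q = P(b1), equating R1's and R2's payoffs gives −q + 5 = 3q + 2 ⇒ q = 3/4.

17/4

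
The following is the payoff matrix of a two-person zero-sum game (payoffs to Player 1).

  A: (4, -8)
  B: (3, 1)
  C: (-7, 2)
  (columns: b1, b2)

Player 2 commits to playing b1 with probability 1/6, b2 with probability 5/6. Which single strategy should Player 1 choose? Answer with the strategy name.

B

Expected payoff of A: (1/6)·4 + (5/6)·(-8) = -6.
Expected payoff of B: (1/6)·3 + (5/6)·1 = 4/3.
Expected payoff of C: (1/6)·(-7) + (5/6)·2 = 1/2.
The largest is 4/3, so Player 1's best response is B.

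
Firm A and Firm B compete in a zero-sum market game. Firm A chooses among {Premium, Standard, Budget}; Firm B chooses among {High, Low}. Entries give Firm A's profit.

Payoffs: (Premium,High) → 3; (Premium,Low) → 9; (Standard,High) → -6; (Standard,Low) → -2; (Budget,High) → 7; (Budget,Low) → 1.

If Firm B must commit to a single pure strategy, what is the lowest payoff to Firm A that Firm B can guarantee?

7

Column maxima: High → 7, Low → 9.
The smallest of these is 7.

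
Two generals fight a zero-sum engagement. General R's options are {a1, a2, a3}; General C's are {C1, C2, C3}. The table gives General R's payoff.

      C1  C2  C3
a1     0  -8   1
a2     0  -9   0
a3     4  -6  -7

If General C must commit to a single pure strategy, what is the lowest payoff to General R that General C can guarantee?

Column maxima: C1 → 4, C2 → -6, C3 → 1.
The smallest of these is -6.

-6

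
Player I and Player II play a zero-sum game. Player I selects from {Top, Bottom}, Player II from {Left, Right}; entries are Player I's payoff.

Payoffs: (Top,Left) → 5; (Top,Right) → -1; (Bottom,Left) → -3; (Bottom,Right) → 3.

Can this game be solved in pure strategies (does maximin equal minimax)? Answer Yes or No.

No

Row minima: Top → -1, Bottom → -3; maximin = -1.
Column maxima: Left → 5, Right → 3; minimax = 3.
-1 ≠ 3, so no pure-strategy equilibrium exists.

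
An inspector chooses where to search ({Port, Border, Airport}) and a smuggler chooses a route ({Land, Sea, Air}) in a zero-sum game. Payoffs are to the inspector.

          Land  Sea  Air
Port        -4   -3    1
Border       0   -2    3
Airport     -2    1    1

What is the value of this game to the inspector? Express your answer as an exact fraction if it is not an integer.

Row minima: Port → -4, Border → -2, Airport → -2; maximin = -2.
Column maxima: Land → 0, Sea → 1, Air → 3; minimax = 0.
-2 ≠ 0, so there is no saddle point; optimal play is mixed.
Port is strictly dominated by Border, so the inspector never plays it.
Air is strictly dominated by Land (it gives the inspector strictly more in every row), so the smuggler never plays it.
On the remaining 2×2 (Border, Airport vs Land, Sea):
Let the inspector play Border with probability p. Expected payoff against Land: 0p + (-2)(1−p) = 2p − 2; against Sea: (-2)p + 1(1−p) = −3p + 1.
Setting these equal: 2p − 2 = −3p + 1 ⇒ 5p = 3 ⇒ p = 3/5, and the value is (2)·(3/5) − 2 = -4/5.
For the smuggler: with q = P(Land), equating Border's and Airport's payoffs gives 2q − 2 = −3q + 1 ⇒ q = 3/5.

-4/5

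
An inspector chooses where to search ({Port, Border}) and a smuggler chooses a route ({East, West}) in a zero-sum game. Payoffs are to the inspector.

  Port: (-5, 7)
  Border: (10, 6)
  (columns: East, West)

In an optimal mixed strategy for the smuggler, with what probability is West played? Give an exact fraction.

Row minima: Port → -5, Border → 6; maximin = 6.
Column maxima: East → 10, West → 7; minimax = 7.
6 ≠ 7, so there is no saddle point; optimal play is mixed.
Let the inspector play Port with probability p. Expected payoff against East: (-5)p + 10(1−p) = −15p + 10; against West: 7p + 6(1−p) = p + 6.
Setting these equal: −15p + 10 = p + 6 ⇒ −16p = -4 ⇒ p = 1/4, and the value is (-15)·(1/4) + 10 = 25/4.
For the smuggler: with q = P(East), equating Port's and Border's payoffs gives −12q + 7 = 4q + 6 ⇒ q = 1/16.

15/16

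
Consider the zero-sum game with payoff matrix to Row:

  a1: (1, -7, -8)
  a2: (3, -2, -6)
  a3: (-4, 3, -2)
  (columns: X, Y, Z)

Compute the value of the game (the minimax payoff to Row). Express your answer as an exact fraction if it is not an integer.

Row minima: a1 → -8, a2 → -6, a3 → -4; maximin = -4.
Column maxima: X → 3, Y → 3, Z → -2; minimax = -2.
-4 ≠ -2, so there is no saddle point; optimal play is mixed.
a1 is strictly dominated by a2, so Row never plays it.
Y is strictly dominated by Z (it gives Row strictly more in every row), so Column never plays it.
On the remaining 2×2 (a2, a3 vs X, Z):
Let Row play a2 with probability p. Expected payoff against X: 3p + (-4)(1−p) = 7p − 4; against Z: (-6)p + (-2)(1−p) = −4p − 2.
Setting these equal: 7p − 4 = −4p − 2 ⇒ 11p = 2 ⇒ p = 2/11, and the value is (7)·(2/11) − 4 = -30/11.
For Column: with q = P(X), equating a2's and a3's payoffs gives 9q − 6 = −2q − 2 ⇒ q = 4/11.

-30/11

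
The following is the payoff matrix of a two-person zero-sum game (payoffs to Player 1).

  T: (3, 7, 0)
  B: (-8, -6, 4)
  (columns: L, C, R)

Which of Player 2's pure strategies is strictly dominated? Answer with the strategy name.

L holds Player 1's payoff strictly below C in every row: 3 < 7, -8 < -6.
So C is strictly dominated for Player 2.

C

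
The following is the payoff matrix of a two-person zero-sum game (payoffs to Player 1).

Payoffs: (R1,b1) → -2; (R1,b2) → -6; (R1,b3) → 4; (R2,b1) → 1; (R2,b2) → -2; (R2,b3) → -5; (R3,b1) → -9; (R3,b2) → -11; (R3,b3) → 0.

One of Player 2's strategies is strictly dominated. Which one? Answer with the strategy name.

b2 holds Player 1's payoff strictly below b1 in every row: -6 < -2, -2 < 1, -11 < -9.
So b1 is strictly dominated for Player 2.

b1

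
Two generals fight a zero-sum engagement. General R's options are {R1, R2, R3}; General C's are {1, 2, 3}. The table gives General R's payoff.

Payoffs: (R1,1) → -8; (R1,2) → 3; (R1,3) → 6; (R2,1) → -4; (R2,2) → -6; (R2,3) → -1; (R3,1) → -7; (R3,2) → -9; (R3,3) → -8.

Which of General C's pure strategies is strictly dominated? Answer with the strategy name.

2 holds General R's payoff strictly below 3 in every row: 3 < 6, -6 < -1, -9 < -8.
So 3 is strictly dominated for General C.

3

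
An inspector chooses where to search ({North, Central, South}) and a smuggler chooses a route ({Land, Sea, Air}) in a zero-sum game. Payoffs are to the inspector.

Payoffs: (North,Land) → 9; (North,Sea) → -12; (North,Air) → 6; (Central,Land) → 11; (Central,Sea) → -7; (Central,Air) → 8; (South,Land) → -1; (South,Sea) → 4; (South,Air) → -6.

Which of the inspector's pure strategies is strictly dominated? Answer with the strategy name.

North

Central gives a strictly higher payoff than North against every column: 11 > 9, -7 > -12, 8 > 6.
So North is strictly dominated and the inspector never plays it.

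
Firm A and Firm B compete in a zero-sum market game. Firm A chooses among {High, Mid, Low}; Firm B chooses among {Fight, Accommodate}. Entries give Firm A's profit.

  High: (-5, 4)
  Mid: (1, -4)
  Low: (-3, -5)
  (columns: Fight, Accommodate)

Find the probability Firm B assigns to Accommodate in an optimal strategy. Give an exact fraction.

Row minima: High → -5, Mid → -4, Low → -5; maximin = -4.
Column maxima: Fight → 1, Accommodate → 4; minimax = 1.
-4 ≠ 1, so there is no saddle point; optimal play is mixed.
Low is strictly dominated by Mid, so Firm A never plays it.
On the remaining 2×2 (High, Mid vs Fight, Accommodate):
Let Firm A play High with probability p. Expected payoff against Fight: (-5)p + 1(1−p) = −6p + 1; against Accommodate: 4p + (-4)(1−p) = 8p − 4.
Setting these equal: −6p + 1 = 8p − 4 ⇒ −14p = -5 ⇒ p = 5/14, and the value is (-6)·(5/14) + 1 = -8/7.
For Firm B: with q = P(Fight), equating High's and Mid's payoffs gives −9q + 4 = 5q − 4 ⇒ q = 4/7.

3/7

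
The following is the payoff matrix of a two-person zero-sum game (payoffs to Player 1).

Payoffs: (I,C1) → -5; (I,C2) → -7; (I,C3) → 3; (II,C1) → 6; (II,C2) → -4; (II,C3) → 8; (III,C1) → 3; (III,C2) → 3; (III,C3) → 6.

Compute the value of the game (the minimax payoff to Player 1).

Row minima: I → -7, II → -4, III → 3; maximin = 3.
Column maxima: C1 → 6, C2 → 3, C3 → 8; minimax = 3.
Since maximin = minimax = 3, there is a saddle point and the value is 3.

3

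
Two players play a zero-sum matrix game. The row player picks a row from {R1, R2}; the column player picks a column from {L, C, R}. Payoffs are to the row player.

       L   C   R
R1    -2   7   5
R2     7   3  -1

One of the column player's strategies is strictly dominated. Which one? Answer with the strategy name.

R holds the row player's payoff strictly below C in every row: 5 < 7, -1 < 3.
So C is strictly dominated for the column player.

C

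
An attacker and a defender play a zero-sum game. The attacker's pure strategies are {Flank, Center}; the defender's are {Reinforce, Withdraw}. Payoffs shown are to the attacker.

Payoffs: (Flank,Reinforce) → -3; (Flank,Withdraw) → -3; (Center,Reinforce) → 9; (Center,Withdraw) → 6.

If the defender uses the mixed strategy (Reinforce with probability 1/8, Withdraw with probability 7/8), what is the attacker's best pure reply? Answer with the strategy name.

Center

Expected payoff of Flank: (1/8)·(-3) + (7/8)·(-3) = -3.
Expected payoff of Center: (1/8)·9 + (7/8)·6 = 51/8.
The largest is 51/8, so the attacker's best response is Center.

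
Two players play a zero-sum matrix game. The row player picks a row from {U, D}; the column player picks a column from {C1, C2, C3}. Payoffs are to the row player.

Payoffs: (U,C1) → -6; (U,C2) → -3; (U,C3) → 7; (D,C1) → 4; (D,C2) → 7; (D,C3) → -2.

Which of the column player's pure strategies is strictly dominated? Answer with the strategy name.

C2

C1 holds the row player's payoff strictly below C2 in every row: -6 < -3, 4 < 7.
So C2 is strictly dominated for the column player.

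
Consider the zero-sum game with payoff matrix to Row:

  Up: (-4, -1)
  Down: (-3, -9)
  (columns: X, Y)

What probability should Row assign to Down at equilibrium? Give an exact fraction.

Row minima: Up → -4, Down → -9; maximin = -4.
Column maxima: X → -3, Y → -1; minimax = -3.
-4 ≠ -3, so there is no saddle point; optimal play is mixed.
Let Row play Up with probability p. Expected payoff against X: (-4)p + (-3)(1−p) = −p − 3; against Y: (-1)p + (-9)(1−p) = 8p − 9.
Setting these equal: −p − 3 = 8p − 9 ⇒ −9p = -6 ⇒ p = 2/3, and the value is (-1)·(2/3) − 3 = -11/3.
For Column: with q = P(X), equating Up's and Down's payoffs gives −3q − 1 = 6q − 9 ⇒ q = 8/9.

1/3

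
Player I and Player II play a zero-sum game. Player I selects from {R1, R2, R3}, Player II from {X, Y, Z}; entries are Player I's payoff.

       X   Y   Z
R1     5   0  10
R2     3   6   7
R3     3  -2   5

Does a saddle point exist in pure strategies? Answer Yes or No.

Row minima: R1 → 0, R2 → 3, R3 → -2; maximin = 3.
Column maxima: X → 5, Y → 6, Z → 10; minimax = 5.
3 ≠ 5, so no pure-strategy equilibrium exists.

No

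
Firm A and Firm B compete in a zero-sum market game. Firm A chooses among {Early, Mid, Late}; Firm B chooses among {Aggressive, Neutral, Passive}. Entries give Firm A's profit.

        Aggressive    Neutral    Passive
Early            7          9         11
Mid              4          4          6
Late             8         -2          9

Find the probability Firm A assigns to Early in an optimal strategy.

Row minima: Early → 7, Mid → 4, Late → -2; maximin = 7.
Column maxima: Aggressive → 8, Neutral → 9, Passive → 11; minimax = 8.
7 ≠ 8, so there is no saddle point; optimal play is mixed.
Mid is strictly dominated by Early, so Firm A never plays it.
Passive is strictly dominated by Aggressive (it gives Firm A strictly more in every row), so Firm B never plays it.
On the remaining 2×2 (Early, Late vs Aggressive, Neutral):
Let Firm A play Early with probability p. Expected payoff against Aggressive: 7p + 8(1−p) = −p + 8; against Neutral: 9p + (-2)(1−p) = 11p − 2.
Setting these equal: −p + 8 = 11p − 2 ⇒ −12p = -10 ⇒ p = 5/6, and the value is (-1)·(5/6) + 8 = 43/6.
For Firm B: with q = P(Aggressive), equating Early's and Late's payoffs gives −2q + 9 = 10q − 2 ⇒ q = 11/12.

5/6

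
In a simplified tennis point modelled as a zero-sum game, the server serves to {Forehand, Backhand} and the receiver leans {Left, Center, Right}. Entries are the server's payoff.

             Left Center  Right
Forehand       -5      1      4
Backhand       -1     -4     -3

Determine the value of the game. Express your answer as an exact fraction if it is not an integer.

Row minima: Forehand → -5, Backhand → -4; maximin = -4.
Column maxima: Left → -1, Center → 1, Right → 4; minimax = -1.
-4 ≠ -1, so there is no saddle point; optimal play is mixed.
Right is strictly dominated by Center (it gives the server strictly more in every row), so the receiver never plays it.
On the remaining 2×2 (Forehand, Backhand vs Left, Center):
Let the server play Forehand with probability p. Expected payoff against Left: (-5)p + (-1)(1−p) = −4p − 1; against Center: 1p + (-4)(1−p) = 5p − 4.
Setting these equal: −4p − 1 = 5p − 4 ⇒ −9p = -3 ⇒ p = 1/3, and the value is (-4)·(1/3) − 1 = -7/3.
For the receiver: with q = P(Left), equating Forehand's and Backhand's payoffs gives −6q + 1 = 3q − 4 ⇒ q = 5/9.

-7/3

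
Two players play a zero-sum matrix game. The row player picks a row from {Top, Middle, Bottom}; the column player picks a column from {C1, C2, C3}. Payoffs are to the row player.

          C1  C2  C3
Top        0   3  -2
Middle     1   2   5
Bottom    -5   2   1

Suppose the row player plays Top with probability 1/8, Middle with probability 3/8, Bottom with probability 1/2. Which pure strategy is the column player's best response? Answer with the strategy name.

C1

If the column player plays C1, the row player's expected payoff is (1/8)·0 + (3/8)·1 + (1/2)·(-5) = -17/8.
If the column player plays C2, the row player's expected payoff is (1/8)·3 + (3/8)·2 + (1/2)·2 = 17/8.
If the column player plays C3, the row player's expected payoff is (1/8)·(-2) + (3/8)·5 + (1/2)·1 = 17/8.
The column player minimizes the row player's payoff; the smallest is -17/8, so the best response is C1.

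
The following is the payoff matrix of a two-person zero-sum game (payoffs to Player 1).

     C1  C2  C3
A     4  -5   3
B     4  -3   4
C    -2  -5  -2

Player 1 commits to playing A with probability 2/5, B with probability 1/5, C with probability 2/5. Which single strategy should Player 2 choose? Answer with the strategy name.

If Player 2 plays C1, Player 1's expected payoff is (2/5)·4 + (1/5)·4 + (2/5)·(-2) = 8/5.
If Player 2 plays C2, Player 1's expected payoff is (2/5)·(-5) + (1/5)·(-3) + (2/5)·(-5) = -23/5.
If Player 2 plays C3, Player 1's expected payoff is (2/5)·3 + (1/5)·4 + (2/5)·(-2) = 6/5.
Player 2 minimizes Player 1's payoff; the smallest is -23/5, so the best response is C2.

C2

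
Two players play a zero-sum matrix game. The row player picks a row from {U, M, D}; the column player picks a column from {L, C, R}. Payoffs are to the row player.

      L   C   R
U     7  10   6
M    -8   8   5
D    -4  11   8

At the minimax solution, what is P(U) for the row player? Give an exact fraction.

12/13

Row minima: U → 6, M → -8, D → -4; maximin = 6.
Column maxima: L → 7, C → 11, R → 8; minimax = 7.
6 ≠ 7, so there is no saddle point; optimal play is mixed.
M is strictly dominated by U, so the row player never plays it.
C is strictly dominated by L (it gives the row player strictly more in every row), so the column player never plays it.
On the remaining 2×2 (U, D vs L, R):
Let the row player play U with probability p. Expected payoff against L: 7p + (-4)(1−p) = 11p − 4; against R: 6p + 8(1−p) = −2p + 8.
Setting these equal: 11p − 4 = −2p + 8 ⇒ 13p = 12 ⇒ p = 12/13, and the value is (11)·(12/13) − 4 = 80/13.
For the column player: with q = P(L), equating U's and D's payoffs gives q + 6 = −12q + 8 ⇒ q = 2/13.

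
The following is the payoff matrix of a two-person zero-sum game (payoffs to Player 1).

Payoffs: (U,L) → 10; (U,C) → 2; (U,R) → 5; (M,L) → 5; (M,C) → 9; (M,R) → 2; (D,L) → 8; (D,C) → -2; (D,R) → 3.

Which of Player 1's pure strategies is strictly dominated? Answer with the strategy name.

U gives a strictly higher payoff than D against every column: 10 > 8, 2 > -2, 5 > 3.
So D is strictly dominated and Player 1 never plays it.

D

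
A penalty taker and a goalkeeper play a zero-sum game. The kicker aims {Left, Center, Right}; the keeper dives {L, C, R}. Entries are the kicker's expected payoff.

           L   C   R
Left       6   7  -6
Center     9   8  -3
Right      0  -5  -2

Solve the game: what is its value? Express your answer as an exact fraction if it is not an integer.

Row minima: Left → -6, Center → -3, Right → -5; maximin = -3.
Column maxima: L → 9, C → 8, R → -2; minimax = -2.
-3 ≠ -2, so there is no saddle point; optimal play is mixed.
Left is strictly dominated by Center, so the kicker never plays it.
With Left eliminated, L is strictly dominated by C (it gives the kicker strictly more in every remaining row), so the keeper never plays it.
On the remaining 2×2 (Center, Right vs C, R):
Let the kicker play Center with probability p. Expected payoff against C: 8p + (-5)(1−p) = 13p − 5; against R: (-3)p + (-2)(1−p) = −p − 2.
Setting these equal: 13p − 5 = −p − 2 ⇒ 14p = 3 ⇒ p = 3/14, and the value is (13)·(3/14) − 5 = -31/14.
For the keeper: with q = P(C), equating Center's and Right's payoffs gives 11q − 3 = −3q − 2 ⇒ q = 1/14.

-31/14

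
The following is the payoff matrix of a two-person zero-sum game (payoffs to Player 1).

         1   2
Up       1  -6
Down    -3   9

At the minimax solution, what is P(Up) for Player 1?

Row minima: Up → -6, Down → -3; maximin = -3.
Column maxima: 1 → 1, 2 → 9; minimax = 1.
-3 ≠ 1, so there is no saddle point; optimal play is mixed.
Let Player 1 play Up with probability p. Expected payoff against 1: 1p + (-3)(1−p) = 4p − 3; against 2: (-6)p + 9(1−p) = −15p + 9.
Setting these equal: 4p − 3 = −15p + 9 ⇒ 19p = 12 ⇒ p = 12/19, and the value is (4)·(12/19) − 3 = -9/19.
For Player 2: with q = P(1), equating Up's and Down's payoffs gives 7q − 6 = −12q + 9 ⇒ q = 15/19.

12/19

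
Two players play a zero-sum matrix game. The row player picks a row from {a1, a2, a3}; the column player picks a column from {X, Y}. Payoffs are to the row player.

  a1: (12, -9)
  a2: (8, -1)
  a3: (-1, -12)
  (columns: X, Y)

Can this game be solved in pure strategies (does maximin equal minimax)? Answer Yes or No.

Row minima: a1 → -9, a2 → -1, a3 → -12; maximin = -1.
Column maxima: X → 12, Y → -1; minimax = -1.
maximin = minimax = -1, so a saddle point exists.

Yes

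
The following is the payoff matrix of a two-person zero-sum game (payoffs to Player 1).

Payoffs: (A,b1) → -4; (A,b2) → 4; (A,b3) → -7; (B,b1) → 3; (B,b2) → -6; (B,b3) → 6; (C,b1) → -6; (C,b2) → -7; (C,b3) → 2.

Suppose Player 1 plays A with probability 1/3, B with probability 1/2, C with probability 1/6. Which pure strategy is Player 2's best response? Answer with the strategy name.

b2

If Player 2 plays b1, Player 1's expected payoff is (1/3)·(-4) + (1/2)·3 + (1/6)·(-6) = -5/6.
If Player 2 plays b2, Player 1's expected payoff is (1/3)·4 + (1/2)·(-6) + (1/6)·(-7) = -17/6.
If Player 2 plays b3, Player 1's expected payoff is (1/3)·(-7) + (1/2)·6 + (1/6)·2 = 1.
Player 2 minimizes Player 1's payoff; the smallest is -17/6, so the best response is b2.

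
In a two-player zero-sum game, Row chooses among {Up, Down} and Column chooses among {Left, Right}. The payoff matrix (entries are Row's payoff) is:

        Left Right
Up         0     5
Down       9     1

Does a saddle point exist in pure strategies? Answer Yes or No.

No

Row minima: Up → 0, Down → 1; maximin = 1.
Column maxima: Left → 9, Right → 5; minimax = 5.
1 ≠ 5, so no pure-strategy equilibrium exists.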